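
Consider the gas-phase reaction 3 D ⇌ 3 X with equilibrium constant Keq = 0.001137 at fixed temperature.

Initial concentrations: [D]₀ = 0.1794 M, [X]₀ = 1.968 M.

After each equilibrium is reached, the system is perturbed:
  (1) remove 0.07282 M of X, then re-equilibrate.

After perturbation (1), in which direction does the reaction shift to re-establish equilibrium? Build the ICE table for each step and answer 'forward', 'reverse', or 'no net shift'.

Direction: forward

Q₀ = 1320 vs Keq = 0.001137 ⇒ Q>K, reverse
Step 1:
                  D         X
  I          0.1794     1.968
  C           1.765    -1.765
  E           1.944    0.2029
  solve Keq expr → x = -0.5884; check Q = 0.001137
Then remove 0.07282 M of X.
Step 2:
                  D         X
  I           1.944    0.1301
  C        -0.06594   0.06594
  E           1.879    0.1961
  solve Keq expr → x = 0.02198; check Q = 0.001137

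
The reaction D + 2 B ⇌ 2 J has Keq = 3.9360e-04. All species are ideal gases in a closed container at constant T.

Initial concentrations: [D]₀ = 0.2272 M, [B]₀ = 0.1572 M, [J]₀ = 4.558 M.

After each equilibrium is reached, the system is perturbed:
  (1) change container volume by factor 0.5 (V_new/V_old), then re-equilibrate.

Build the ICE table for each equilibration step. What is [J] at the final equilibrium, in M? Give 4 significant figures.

[J]_eq = 0.3934 M

Q₀ = 3700 vs Keq = 3.9360e-04 ⇒ Q>K, reverse
Step 1:
                   D          B          J
  I           0.2272     0.1572      4.558
  C            2.208      4.416     -4.416
  E            2.435      4.574     0.1416
  solve Keq expr → x = -2.208; check Q = 3.9360e-04
Then change container volume by factor 0.5 (V_new/V_old).
Step 2:
                   D          B          J
  I            4.871      9.147     0.2832
  C         -0.05512    -0.1102     0.1102
  E            4.816      9.037     0.3934
  solve Keq expr → x = 0.05512; check Q = 3.9360e-04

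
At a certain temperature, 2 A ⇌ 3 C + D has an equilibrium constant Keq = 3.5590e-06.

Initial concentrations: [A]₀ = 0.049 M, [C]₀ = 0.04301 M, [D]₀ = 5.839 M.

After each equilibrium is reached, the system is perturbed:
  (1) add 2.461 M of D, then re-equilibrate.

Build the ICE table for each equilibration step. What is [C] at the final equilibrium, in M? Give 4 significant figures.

Q₀ = 0.1935 vs Keq = 3.5590e-06 ⇒ Q>K, reverse
Step 1:
                  A         C         D
  init        0.049   0.04301     5.839
  Δ         0.02765  -0.04148  -0.01383
  eq        0.07665  0.001531     5.825
  solve Keq expr → x = -0.01383; check Q = 3.5590e-06
Then add 2.461 M of D.
Step 2:
                  A         C         D
  init      0.07665  0.001531     8.286
  Δ       1.1225e-04 -1.6837e-04 -5.6123e-05
  eq        0.07676  0.001363     8.286
  solve Keq expr → x = -5.6123e-05; check Q = 3.5590e-06

[C]_eq = 0.001363 M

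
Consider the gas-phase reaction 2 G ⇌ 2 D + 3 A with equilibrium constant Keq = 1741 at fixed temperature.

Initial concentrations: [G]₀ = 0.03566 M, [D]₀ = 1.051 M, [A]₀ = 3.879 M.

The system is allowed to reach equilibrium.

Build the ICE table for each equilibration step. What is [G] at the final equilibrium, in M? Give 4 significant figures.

Q₀ = 5.0699e+04 vs Keq = 1741 ⇒ Q>K, reverse
Step 1:
                   G          D          A
  Initial    0.03566      1.051      3.879
  Change      0.1224    -0.1224    -0.1836
  Equil       0.1581     0.9286      3.695
  solve Keq expr → x = -0.06121; check Q = 1741

[G]_eq = 0.1581 M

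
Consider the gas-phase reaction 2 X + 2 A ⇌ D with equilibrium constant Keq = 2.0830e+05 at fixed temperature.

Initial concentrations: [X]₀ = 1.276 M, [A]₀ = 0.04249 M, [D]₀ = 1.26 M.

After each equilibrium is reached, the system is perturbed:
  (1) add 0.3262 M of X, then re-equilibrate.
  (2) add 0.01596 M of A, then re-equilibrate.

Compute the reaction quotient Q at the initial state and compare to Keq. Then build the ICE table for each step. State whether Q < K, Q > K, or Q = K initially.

Q₀ = 428.6; Q < K (proceeds forward)

Q₀ = 428.6 vs Keq = 2.0830e+05 ⇒ Q<K, forward
Step 1:
                    X           A           D
  I             1.276     0.04249        1.26
  C          -0.04048    -0.04048     0.02024
  E             1.236    0.002007        1.28
  solve Keq expr → x = 0.02024; check Q = 2.0830e+05
Then add 0.3262 M of X.
Step 2:
                    X           A           D
  I             1.562    0.002007        1.28
  C       -4.1856e-04 -4.1856e-04  2.0928e-04
  E             1.561    0.001588        1.28
  solve Keq expr → x = 2.0928e-04; check Q = 2.0830e+05
Then add 0.01596 M of A.
Step 3:
                    X           A           D
  I             1.561     0.01755        1.28
  C          -0.01594    -0.01594    0.007969
  E             1.545    0.001609       1.288
  solve Keq expr → x = 0.007969; check Q = 2.0830e+05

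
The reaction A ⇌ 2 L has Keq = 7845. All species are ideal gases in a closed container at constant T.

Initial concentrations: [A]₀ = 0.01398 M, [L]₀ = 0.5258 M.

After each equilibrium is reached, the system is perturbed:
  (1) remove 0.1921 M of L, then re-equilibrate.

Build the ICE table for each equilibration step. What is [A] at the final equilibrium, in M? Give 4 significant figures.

[A]_eq = 1.6670e-05 M

Q₀ = 19.78 vs Keq = 7845 ⇒ Q<K, forward
Step 1:
                  A         L
  Initial   0.01398    0.5258
  Change   -0.01394   0.02788
  Equil   3.9078e-05    0.5537
  solve Keq expr → x = 0.01394; check Q = 7845
Then remove 0.1921 M of L.
Step 2:
                  A         L
  Initial 3.9078e-05    0.3616
  Change  -2.2408e-05 4.4816e-05
  Equil   1.6670e-05    0.3616
  solve Keq expr → x = 2.2408e-05; check Q = 7845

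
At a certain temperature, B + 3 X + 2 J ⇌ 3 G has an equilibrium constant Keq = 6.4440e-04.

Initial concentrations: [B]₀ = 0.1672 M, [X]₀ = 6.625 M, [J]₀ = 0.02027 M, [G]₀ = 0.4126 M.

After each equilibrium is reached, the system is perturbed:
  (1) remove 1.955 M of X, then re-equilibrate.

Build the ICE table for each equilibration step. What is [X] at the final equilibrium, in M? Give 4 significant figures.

[X]_eq = 4.979 M

Q₀ = 3.516 vs Keq = 6.4440e-04 ⇒ Q>K, reverse
Step 1:
                    B           X           J           G
  Initial      0.1672       6.625     0.02027      0.4126
  Change      0.09317      0.2795      0.1863     -0.2795
  Equil        0.2604       6.905      0.2066      0.1331
  solve Keq expr → x = -0.09317; check Q = 6.4440e-04
Then remove 1.955 M of X.
Step 2:
                    B           X           J           G
  Initial      0.2604        4.95      0.2066      0.1331
  Change     0.009926     0.02978     0.01985    -0.02978
  Equil        0.2703       4.979      0.2265      0.1033
  solve Keq expr → x = -0.009926; check Q = 6.4440e-04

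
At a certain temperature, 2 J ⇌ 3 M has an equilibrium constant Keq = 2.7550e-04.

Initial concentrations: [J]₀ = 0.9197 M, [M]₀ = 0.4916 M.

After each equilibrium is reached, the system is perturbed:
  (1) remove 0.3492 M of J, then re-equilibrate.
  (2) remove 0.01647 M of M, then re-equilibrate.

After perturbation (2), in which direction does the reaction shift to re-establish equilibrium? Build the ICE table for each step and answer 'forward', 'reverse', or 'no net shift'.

Q₀ = 0.1405 vs Keq = 2.7550e-04 ⇒ Q>K, reverse
Step 1:
                  J         M
  init       0.9197    0.4916
  Δ          0.2788   -0.4182
  eq          1.198   0.07342
  solve Keq expr → x = -0.1394; check Q = 2.7550e-04
Then remove 0.3492 M of J.
Step 2:
                  J         M
  init       0.8493   0.07342
  Δ        0.009744  -0.01462
  eq          0.859    0.0588
  solve Keq expr → x = -0.004872; check Q = 2.7550e-04
Then remove 0.01647 M of M.
Step 3:
                  J         M
  init        0.859   0.04233
  Δ        -0.01066   0.01598
  eq         0.8484   0.05831
  solve Keq expr → x = 0.005328; check Q = 2.7550e-04

Direction: forward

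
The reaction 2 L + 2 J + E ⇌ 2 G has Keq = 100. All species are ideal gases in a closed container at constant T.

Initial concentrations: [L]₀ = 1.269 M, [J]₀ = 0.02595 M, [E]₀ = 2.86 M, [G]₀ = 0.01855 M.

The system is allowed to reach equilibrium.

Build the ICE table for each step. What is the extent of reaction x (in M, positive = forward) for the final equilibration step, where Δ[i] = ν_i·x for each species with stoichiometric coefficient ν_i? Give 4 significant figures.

x = 0.01196 M

Q₀ = 0.1109 vs Keq = 100 ⇒ Q<K, forward
Step 1:
                  L         J         E         G
  I           1.269   0.02595      2.86   0.01855
  C        -0.02393  -0.02393  -0.01196   0.02393
  E           1.245  0.002022     2.848   0.04248
  solve Keq expr → x = 0.01196; check Q = 100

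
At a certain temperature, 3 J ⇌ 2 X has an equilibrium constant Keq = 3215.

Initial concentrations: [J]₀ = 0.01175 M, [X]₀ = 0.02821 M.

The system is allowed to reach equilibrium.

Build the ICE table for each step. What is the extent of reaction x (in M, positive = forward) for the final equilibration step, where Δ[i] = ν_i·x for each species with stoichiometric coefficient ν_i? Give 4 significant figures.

x = 0.001662 M

Q₀ = 490.6 vs Keq = 3215 ⇒ Q<K, forward
Step 1:
                    J           X
  Initial     0.01175     0.02821
  Change    -0.004987    0.003325
  Equil      0.006763     0.03153
  solve Keq expr → x = 0.001662; check Q = 3215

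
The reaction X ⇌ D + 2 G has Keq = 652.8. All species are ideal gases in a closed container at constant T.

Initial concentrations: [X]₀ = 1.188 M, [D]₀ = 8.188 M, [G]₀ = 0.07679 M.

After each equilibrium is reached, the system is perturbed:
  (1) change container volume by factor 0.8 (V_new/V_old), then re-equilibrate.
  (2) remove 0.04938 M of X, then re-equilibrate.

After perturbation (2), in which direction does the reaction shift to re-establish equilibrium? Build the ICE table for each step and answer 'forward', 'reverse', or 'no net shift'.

Direction: reverse

Q₀ = 0.04064 vs Keq = 652.8 ⇒ Q<K, forward
Step 1:
                    X           D           G
  Initial       1.188       8.188     0.07679
  Change       -1.113       1.113       2.225
  Equil       0.07549       9.301       2.302
  solve Keq expr → x = 1.113; check Q = 652.8
Then change container volume by factor 0.8 (V_new/V_old).
Step 2:
                    X           D           G
  Initial     0.09436       11.63       2.877
  Change      0.04373    -0.04373    -0.08746
  Equil        0.1381       11.58        2.79
  solve Keq expr → x = -0.04373; check Q = 652.8
Then remove 0.04938 M of X.
Step 3:
                    X           D           G
  Initial     0.08871       11.58        2.79
  Change      0.04093    -0.04093    -0.08187
  Equil        0.1296       11.54       2.708
  solve Keq expr → x = -0.04093; check Q = 652.8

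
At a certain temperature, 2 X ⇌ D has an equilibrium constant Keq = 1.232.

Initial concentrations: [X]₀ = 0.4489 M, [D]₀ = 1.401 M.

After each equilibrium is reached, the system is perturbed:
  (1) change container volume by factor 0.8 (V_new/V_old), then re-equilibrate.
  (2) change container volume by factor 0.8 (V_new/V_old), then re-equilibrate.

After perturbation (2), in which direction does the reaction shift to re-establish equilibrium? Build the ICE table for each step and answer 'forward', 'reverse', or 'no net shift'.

Q₀ = 6.952 vs Keq = 1.232 ⇒ Q>K, reverse
Step 1:
                    X           D
  init         0.4489       1.401
  Δ            0.5146     -0.2573
  eq           0.9635       1.144
  solve Keq expr → x = -0.2573; check Q = 1.232
Then change container volume by factor 0.8 (V_new/V_old).
Step 2:
                    X           D
  init          1.204        1.43
  Δ           -0.1072     0.05358
  eq            1.097       1.483
  solve Keq expr → x = 0.05358; check Q = 1.232
Then change container volume by factor 0.8 (V_new/V_old).
Step 3:
                    X           D
  init          1.372       1.854
  Δ           -0.1244     0.06219
  eq            1.247       1.916
  solve Keq expr → x = 0.06219; check Q = 1.232

Direction: forward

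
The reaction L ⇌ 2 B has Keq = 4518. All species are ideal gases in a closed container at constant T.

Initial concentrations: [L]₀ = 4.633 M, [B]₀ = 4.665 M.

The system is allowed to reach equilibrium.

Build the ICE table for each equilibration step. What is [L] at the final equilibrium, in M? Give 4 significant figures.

[L]_eq = 0.04243 M

Q₀ = 4.697 vs Keq = 4518 ⇒ Q<K, forward
Step 1:
                   L          B
  Initial      4.633      4.665
  Change      -4.591      9.181
  Equil      0.04243      13.85
  solve Keq expr → x = 4.591; check Q = 4518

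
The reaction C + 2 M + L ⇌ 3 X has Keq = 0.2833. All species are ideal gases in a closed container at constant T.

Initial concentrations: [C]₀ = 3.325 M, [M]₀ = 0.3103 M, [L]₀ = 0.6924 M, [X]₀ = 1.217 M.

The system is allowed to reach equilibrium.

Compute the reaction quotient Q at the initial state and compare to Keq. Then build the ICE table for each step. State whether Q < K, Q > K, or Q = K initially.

Q₀ = 8.131 vs Keq = 0.2833 ⇒ Q>K, reverse
Step 1:
                    C           M           L           X
  Initial       3.325      0.3103      0.6924       1.217
  Change       0.1689      0.3379      0.1689     -0.5068
  Equil         3.494      0.6482      0.8613      0.7102
  solve Keq expr → x = -0.1689; check Q = 0.2833

Q₀ = 8.131; Q > K (proceeds reverse)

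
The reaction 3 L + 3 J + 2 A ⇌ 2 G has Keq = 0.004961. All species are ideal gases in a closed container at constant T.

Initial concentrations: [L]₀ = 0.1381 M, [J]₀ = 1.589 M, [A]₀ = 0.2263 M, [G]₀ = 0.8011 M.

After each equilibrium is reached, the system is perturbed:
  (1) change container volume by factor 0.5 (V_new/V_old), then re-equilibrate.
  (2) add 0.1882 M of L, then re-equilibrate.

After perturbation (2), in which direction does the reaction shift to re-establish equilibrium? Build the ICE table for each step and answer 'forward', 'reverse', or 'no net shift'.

Q₀ = 1186 vs Keq = 0.004961 ⇒ Q>K, reverse
Step 1:
                   L          J          A          G
  Initial     0.1381      1.589     0.2263     0.8011
  Change      0.8696     0.8696     0.5797    -0.5797
  Equil        1.008      2.459      0.806     0.2214
  solve Keq expr → x = -0.2899; check Q = 0.004961
Then change container volume by factor 0.5 (V_new/V_old).
Step 2:
                   L          J          A          G
  Initial      2.015      4.917      1.612     0.4428
  Change     -0.7521    -0.7521    -0.5014     0.5014
  Equil        1.263      4.165      1.111     0.9442
  solve Keq expr → x = 0.2507; check Q = 0.004961
Then add 0.1882 M of L.
Step 3:
                   L          J          A          G
  Initial      1.451      4.165      1.111     0.9442
  Change    -0.07638   -0.07638   -0.05092    0.05092
  Equil        1.375      4.089       1.06     0.9951
  solve Keq expr → x = 0.02546; check Q = 0.004961

Direction: forward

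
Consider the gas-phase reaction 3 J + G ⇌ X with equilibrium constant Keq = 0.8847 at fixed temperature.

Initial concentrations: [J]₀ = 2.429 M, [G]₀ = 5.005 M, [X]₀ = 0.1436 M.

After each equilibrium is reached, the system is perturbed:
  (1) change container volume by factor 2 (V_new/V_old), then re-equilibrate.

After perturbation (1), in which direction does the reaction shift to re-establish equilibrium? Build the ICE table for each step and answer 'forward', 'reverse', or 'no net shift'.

Direction: reverse

Q₀ = 0.002002 vs Keq = 0.8847 ⇒ Q<K, forward
Step 1:
                  J         G         X
  Initial     2.429     5.005    0.1436
  Change     -1.848   -0.6161    0.6161
  Equil      0.5806     4.389    0.7597
  solve Keq expr → x = 0.6161; check Q = 0.8847
Then change container volume by factor 2 (V_new/V_old).
Step 2:
                  J         G         X
  Initial    0.2903     2.194    0.3799
  Change     0.2399   0.07997  -0.07997
  Equil      0.5302     2.274    0.2999
  solve Keq expr → x = -0.07997; check Q = 0.8847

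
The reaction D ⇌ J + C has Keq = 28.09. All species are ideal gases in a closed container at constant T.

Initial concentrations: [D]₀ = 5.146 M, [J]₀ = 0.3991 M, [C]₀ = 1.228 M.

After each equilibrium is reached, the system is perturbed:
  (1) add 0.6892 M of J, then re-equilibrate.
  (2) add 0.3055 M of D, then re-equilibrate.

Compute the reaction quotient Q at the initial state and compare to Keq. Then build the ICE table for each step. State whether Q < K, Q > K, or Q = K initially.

Q₀ = 0.09524; Q < K (proceeds forward)

Q₀ = 0.09524 vs Keq = 28.09 ⇒ Q<K, forward
Step 1:
                  D         J         C
  Initial     5.146    0.3991     1.228
  Change     -4.242     4.242     4.242
  Equil      0.9038     4.641      5.47
  solve Keq expr → x = 4.242; check Q = 28.09
Then add 0.6892 M of J.
Step 2:
                  D         J         C
  Initial    0.9038      5.33      5.47
  Change    0.09718  -0.09718  -0.09718
  Equil       1.001     5.233     5.373
  solve Keq expr → x = -0.09718; check Q = 28.09
Then add 0.3055 M of D.
Step 3:
                  D         J         C
  Initial     1.307     5.233     5.373
  Change    -0.2205    0.2205    0.2205
  Equil       1.086     5.454     5.593
  solve Keq expr → x = 0.2205; check Q = 28.09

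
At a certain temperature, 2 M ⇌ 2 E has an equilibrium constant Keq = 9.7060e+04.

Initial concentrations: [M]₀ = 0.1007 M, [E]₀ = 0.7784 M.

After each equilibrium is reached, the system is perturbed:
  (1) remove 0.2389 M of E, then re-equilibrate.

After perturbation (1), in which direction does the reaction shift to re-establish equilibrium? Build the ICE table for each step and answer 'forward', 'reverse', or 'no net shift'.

Direction: forward

Q₀ = 59.75 vs Keq = 9.7060e+04 ⇒ Q<K, forward
Step 1:
                  M         E
  Initial    0.1007    0.7784
  Change   -0.09789   0.09789
  Equil    0.002813    0.8763
  solve Keq expr → x = 0.04894; check Q = 9.7060e+04
Then remove 0.2389 M of E.
Step 2:
                  M         E
  Initial  0.002813    0.6374
  Change  -7.6437e-04 7.6437e-04
  Equil    0.002048    0.6382
  solve Keq expr → x = 3.8219e-04; check Q = 9.7060e+04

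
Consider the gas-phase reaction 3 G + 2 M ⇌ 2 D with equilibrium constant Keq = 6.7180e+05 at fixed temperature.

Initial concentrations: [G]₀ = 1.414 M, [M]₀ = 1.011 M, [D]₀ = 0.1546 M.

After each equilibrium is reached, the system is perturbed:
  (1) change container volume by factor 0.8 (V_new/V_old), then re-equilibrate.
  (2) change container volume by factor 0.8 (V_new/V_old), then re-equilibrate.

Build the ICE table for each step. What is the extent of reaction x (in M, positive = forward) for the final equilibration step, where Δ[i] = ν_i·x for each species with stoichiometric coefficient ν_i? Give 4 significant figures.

Q₀ = 0.008271 vs Keq = 6.7180e+05 ⇒ Q<K, forward
Step 1:
                  G         M         D
  Initial     1.414     1.011    0.1546
  Change      -1.36   -0.9069    0.9069
  Equil     0.05368    0.1041     1.061
  solve Keq expr → x = 0.4534; check Q = 6.7180e+05
Then change container volume by factor 0.8 (V_new/V_old).
Step 2:
                  G         M         D
  Initial    0.0671    0.1302     1.327
  Change   -0.01108 -0.007387  0.007387
  Equil     0.05602    0.1228     1.334
  solve Keq expr → x = 0.003694; check Q = 6.7180e+05
Then change container volume by factor 0.8 (V_new/V_old).
Step 3:
                  G         M         D
  Initial   0.07003    0.1535     1.668
  Change   -0.01182 -0.007879  0.007879
  Equil     0.05821    0.1456     1.676
  solve Keq expr → x = 0.00394; check Q = 6.7180e+05

x = 0.00394 M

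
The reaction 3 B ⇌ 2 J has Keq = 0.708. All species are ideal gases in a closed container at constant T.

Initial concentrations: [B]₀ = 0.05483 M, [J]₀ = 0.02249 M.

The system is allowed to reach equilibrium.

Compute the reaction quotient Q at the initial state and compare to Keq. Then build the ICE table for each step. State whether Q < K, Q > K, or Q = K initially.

Q₀ = 3.068 vs Keq = 0.708 ⇒ Q>K, reverse
Step 1:
                    B           J
  I           0.05483     0.02249
  C           0.01195   -0.007968
  E           0.06678     0.01452
  solve Keq expr → x = -0.003984; check Q = 0.708

Q₀ = 3.068; Q > K (proceeds reverse)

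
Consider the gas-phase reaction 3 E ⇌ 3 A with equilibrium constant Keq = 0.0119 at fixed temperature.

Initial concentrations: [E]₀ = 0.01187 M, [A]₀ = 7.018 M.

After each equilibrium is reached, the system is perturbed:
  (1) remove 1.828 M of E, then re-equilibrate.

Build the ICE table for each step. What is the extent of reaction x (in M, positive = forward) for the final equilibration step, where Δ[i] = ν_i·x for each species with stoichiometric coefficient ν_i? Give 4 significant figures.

x = -0.1133 M

Q₀ = 2.0667e+08 vs Keq = 0.0119 ⇒ Q>K, reverse
Step 1:
                    E           A
  Initial     0.01187       7.018
  Change        5.711      -5.711
  Equil         5.723       1.307
  solve Keq expr → x = -1.904; check Q = 0.0119
Then remove 1.828 M of E.
Step 2:
                    E           A
  Initial       3.895       1.307
  Change       0.3398     -0.3398
  Equil         4.235      0.9669
  solve Keq expr → x = -0.1133; check Q = 0.0119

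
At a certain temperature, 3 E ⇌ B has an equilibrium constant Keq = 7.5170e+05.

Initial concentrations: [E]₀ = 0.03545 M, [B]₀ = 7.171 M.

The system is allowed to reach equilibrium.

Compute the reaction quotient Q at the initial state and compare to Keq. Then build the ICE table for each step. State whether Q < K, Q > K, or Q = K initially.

Q₀ = 1.6096e+05; Q < K (proceeds forward)

Q₀ = 1.6096e+05 vs Keq = 7.5170e+05 ⇒ Q<K, forward
Step 1:
                    E           B
  Initial     0.03545       7.171
  Change     -0.01424    0.004746
  Equil       0.02121       7.176
  solve Keq expr → x = 0.004746; check Q = 7.5170e+05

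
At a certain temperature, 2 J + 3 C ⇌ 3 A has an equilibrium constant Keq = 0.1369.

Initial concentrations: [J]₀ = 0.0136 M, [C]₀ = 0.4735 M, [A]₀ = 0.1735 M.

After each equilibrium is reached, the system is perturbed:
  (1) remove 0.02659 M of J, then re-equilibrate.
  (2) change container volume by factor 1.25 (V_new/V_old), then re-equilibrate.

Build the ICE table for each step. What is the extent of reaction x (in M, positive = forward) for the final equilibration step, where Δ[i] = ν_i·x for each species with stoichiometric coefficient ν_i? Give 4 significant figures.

Q₀ = 266 vs Keq = 0.1369 ⇒ Q>K, reverse
Step 1:
                    J           C           A
  Initial      0.0136      0.4735      0.1735
  Change      0.07546      0.1132     -0.1132
  Equil       0.08906      0.5867      0.0603
  solve Keq expr → x = -0.03773; check Q = 0.1369
Then remove 0.02659 M of J.
Step 2:
                    J           C           A
  Initial     0.06247      0.5867      0.0603
  Change     0.005962    0.008943   -0.008943
  Equil       0.06844      0.5956     0.05136
  solve Keq expr → x = -0.002981; check Q = 0.1369
Then change container volume by factor 1.25 (V_new/V_old).
Step 3:
                    J           C           A
  Initial     0.05475      0.4765     0.04109
  Change      0.00278     0.00417    -0.00417
  Equil       0.05753      0.4807     0.03692
  solve Keq expr → x = -0.00139; check Q = 0.1369

x = -0.00139 M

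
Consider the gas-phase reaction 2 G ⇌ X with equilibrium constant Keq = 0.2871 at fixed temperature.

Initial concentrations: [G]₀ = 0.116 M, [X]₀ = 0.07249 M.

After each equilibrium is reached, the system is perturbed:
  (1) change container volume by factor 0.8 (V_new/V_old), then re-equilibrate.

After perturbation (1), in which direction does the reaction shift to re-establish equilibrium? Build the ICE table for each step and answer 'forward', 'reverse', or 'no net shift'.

Direction: forward

Q₀ = 5.387 vs Keq = 0.2871 ⇒ Q>K, reverse
Step 1:
                    G           X
  I             0.116     0.07249
  C            0.1145    -0.05724
  E            0.2305     0.01525
  solve Keq expr → x = -0.05724; check Q = 0.2871
Then change container volume by factor 0.8 (V_new/V_old).
Step 2:
                    G           X
  I            0.2881     0.01906
  C         -0.007184    0.003592
  E            0.2809     0.02266
  solve Keq expr → x = 0.003592; check Q = 0.2871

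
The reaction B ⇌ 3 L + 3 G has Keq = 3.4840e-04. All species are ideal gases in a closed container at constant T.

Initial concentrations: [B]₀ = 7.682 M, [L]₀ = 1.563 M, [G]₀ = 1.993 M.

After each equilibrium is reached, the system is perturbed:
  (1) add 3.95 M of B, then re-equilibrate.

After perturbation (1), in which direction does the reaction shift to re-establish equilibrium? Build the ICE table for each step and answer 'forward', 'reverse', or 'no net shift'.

Q₀ = 3.935 vs Keq = 3.4840e-04 ⇒ Q>K, reverse
Step 1:
                  B         L         G
  I           7.682     1.563     1.993
  C          0.4482    -1.345    -1.345
  E            8.13    0.2183    0.6483
  solve Keq expr → x = -0.4482; check Q = 3.4840e-04
Then add 3.95 M of B.
Step 2:
                  B         L         G
  I           12.08    0.2183    0.6483
  C       -0.007474   0.02242   0.02242
  E           12.07    0.2407    0.6707
  solve Keq expr → x = 0.007474; check Q = 3.4840e-04

Direction: forward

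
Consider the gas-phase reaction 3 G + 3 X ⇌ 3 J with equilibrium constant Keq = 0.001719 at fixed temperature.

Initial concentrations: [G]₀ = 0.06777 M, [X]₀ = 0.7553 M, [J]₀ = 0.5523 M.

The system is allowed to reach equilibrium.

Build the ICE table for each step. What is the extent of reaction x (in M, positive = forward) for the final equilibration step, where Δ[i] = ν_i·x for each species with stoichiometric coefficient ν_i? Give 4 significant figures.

x = -0.1576 M

Q₀ = 1256 vs Keq = 0.001719 ⇒ Q>K, reverse
Step 1:
                  G         X         J
  init      0.06777    0.7553    0.5523
  Δ          0.4728    0.4728   -0.4728
  eq         0.5405     1.228   0.07952
  solve Keq expr → x = -0.1576; check Q = 0.001719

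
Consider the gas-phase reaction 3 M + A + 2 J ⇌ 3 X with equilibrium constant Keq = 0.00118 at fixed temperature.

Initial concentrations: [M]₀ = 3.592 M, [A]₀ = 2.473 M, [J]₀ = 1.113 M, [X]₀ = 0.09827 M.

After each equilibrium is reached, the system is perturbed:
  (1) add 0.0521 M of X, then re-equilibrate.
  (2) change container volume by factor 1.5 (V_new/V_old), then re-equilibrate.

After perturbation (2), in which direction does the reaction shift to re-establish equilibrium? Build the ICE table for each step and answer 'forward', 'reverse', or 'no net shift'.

Direction: reverse

Q₀ = 6.6840e-06 vs Keq = 0.00118 ⇒ Q<K, forward
Step 1:
                  M         A         J         X
  I           3.592     2.473     1.113   0.09827
  C         -0.3282   -0.1094   -0.2188    0.3282
  E           3.264     2.364    0.8942    0.4264
  solve Keq expr → x = 0.1094; check Q = 0.00118
Then add 0.0521 M of X.
Step 2:
                  M         A         J         X
  I           3.264     2.364    0.8942    0.4785
  C         0.03818   0.01273   0.02545  -0.03818
  E           3.302     2.376    0.9197    0.4404
  solve Keq expr → x = -0.01273; check Q = 0.00118
Then change container volume by factor 1.5 (V_new/V_old).
Step 3:
                  M         A         J         X
  I           2.201     1.584    0.6131    0.2936
  C         0.07836   0.02612   0.05224  -0.07836
  E            2.28      1.61    0.6654    0.2152
  solve Keq expr → x = -0.02612; check Q = 0.00118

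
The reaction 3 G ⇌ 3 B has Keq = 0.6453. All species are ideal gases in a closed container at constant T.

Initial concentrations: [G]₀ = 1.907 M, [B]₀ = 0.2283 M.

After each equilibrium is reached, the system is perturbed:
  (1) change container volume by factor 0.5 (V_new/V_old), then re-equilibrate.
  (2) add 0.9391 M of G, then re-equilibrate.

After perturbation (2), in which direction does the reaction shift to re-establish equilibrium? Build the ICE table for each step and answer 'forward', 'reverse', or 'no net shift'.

Q₀ = 0.001716 vs Keq = 0.6453 ⇒ Q<K, forward
Step 1:
                    G           B
  I             1.907      0.2283
  C           -0.7615      0.7615
  E             1.145      0.9898
  solve Keq expr → x = 0.2538; check Q = 0.6453
Then change container volume by factor 0.5 (V_new/V_old).
Step 2:
                    G           B
  I             2.291        1.98
  C                 0           0
  E             2.291        1.98
  solve Keq expr → x = 0; check Q = 0.6453
Then add 0.9391 M of G.
Step 3:
                    G           B
  I              3.23        1.98
  C           -0.4353      0.4353
  E             2.795       2.415
  solve Keq expr → x = 0.1451; check Q = 0.6453

Direction: forward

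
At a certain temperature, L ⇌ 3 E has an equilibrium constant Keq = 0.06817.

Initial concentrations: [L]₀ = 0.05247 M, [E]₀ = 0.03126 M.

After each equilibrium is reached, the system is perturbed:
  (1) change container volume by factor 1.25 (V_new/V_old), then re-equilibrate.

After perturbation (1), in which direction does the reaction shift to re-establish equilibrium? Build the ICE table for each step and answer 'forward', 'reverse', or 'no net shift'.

Q₀ = 5.8218e-04 vs Keq = 0.06817 ⇒ Q<K, forward
Step 1:
                  L         E
  Initial   0.05247   0.03126
  Change   -0.02872   0.08616
  Equil     0.02375    0.1174
  solve Keq expr → x = 0.02872; check Q = 0.06817
Then change container volume by factor 1.25 (V_new/V_old).
Step 2:
                  L         E
  Initial     0.019   0.09394
  Change     -0.003  0.008999
  Equil       0.016    0.1029
  solve Keq expr → x = 0.003; check Q = 0.06817

Direction: forward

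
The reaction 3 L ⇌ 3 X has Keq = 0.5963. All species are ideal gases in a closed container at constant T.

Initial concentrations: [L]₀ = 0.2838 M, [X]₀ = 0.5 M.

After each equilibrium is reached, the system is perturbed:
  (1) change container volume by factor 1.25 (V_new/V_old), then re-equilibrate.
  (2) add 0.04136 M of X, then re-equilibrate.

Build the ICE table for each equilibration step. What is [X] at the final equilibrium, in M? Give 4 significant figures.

[X]_eq = 0.3055 M

Q₀ = 5.469 vs Keq = 0.5963 ⇒ Q>K, reverse
Step 1:
                    L           X
  Initial      0.2838         0.5
  Change       0.1418     -0.1418
  Equil        0.4256      0.3582
  solve Keq expr → x = -0.04726; check Q = 0.5963
Then change container volume by factor 1.25 (V_new/V_old).
Step 2:
                    L           X
  Initial      0.3405      0.2866
  Change            0           0
  Equil        0.3405      0.2866
  solve Keq expr → x = 0; check Q = 0.5963
Then add 0.04136 M of X.
Step 3:
                    L           X
  Initial      0.3405      0.3279
  Change      0.02246    -0.02246
  Equil        0.3629      0.3055
  solve Keq expr → x = -0.007486; check Q = 0.5963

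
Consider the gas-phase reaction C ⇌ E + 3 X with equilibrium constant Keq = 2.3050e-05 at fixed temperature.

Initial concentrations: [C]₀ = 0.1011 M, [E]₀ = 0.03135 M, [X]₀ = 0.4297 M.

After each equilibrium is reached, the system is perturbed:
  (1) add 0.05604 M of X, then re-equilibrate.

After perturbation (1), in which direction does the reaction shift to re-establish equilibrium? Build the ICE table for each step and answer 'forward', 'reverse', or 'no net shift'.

Direction: reverse

Q₀ = 0.0246 vs Keq = 2.3050e-05 ⇒ Q>K, reverse
Step 1:
                    C           E           X
  I            0.1011     0.03135      0.4297
  C           0.03127    -0.03127    -0.09381
  E            0.1324  8.0512e-05      0.3359
  solve Keq expr → x = -0.03127; check Q = 2.3050e-05
Then add 0.05604 M of X.
Step 2:
                    C           E           X
  I            0.1324  8.0512e-05      0.3919
  C        2.9787e-05 -2.9787e-05 -8.9361e-05
  E            0.1324  5.0725e-05      0.3918
  solve Keq expr → x = -2.9787e-05; check Q = 2.3050e-05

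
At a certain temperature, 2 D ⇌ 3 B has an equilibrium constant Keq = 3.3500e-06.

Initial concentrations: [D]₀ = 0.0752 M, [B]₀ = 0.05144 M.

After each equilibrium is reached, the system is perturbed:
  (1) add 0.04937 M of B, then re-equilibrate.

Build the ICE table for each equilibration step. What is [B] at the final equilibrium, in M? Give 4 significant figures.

[B]_eq = 0.004029 M

Q₀ = 0.02407 vs Keq = 3.3500e-06 ⇒ Q>K, reverse
Step 1:
                   D          B
  Initial     0.0752    0.05144
  Change     0.03204   -0.04806
  Equil       0.1072   0.003377
  solve Keq expr → x = -0.01602; check Q = 3.3500e-06
Then add 0.04937 M of B.
Step 2:
                   D          B
  Initial     0.1072    0.05275
  Change     0.03248   -0.04872
  Equil       0.1397   0.004029
  solve Keq expr → x = -0.01624; check Q = 3.3500e-06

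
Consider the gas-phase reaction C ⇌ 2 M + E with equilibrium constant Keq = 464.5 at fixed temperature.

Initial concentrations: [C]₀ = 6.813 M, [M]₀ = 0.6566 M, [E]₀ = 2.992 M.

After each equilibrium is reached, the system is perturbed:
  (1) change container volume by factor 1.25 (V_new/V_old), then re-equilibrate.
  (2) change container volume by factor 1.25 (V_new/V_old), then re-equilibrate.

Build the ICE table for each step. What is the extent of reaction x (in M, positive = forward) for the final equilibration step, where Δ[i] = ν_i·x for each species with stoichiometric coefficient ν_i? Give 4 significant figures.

Q₀ = 0.1893 vs Keq = 464.5 ⇒ Q<K, forward
Step 1:
                  C         M         E
  Initial     6.813    0.6566     2.992
  Change     -4.928     9.857     4.928
  Equil       1.885     10.51      7.92
  solve Keq expr → x = 4.928; check Q = 464.5
Then change container volume by factor 1.25 (V_new/V_old).
Step 2:
                  C         M         E
  Initial     1.508     8.411     6.336
  Change    -0.3282    0.6564    0.3282
  Equil        1.18     9.067     6.664
  solve Keq expr → x = 0.3282; check Q = 464.5
Then change container volume by factor 1.25 (V_new/V_old).
Step 3:
                  C         M         E
  Initial    0.9436     7.254     5.332
  Change    -0.2308    0.4616    0.2308
  Equil      0.7128     7.715     5.562
  solve Keq expr → x = 0.2308; check Q = 464.5

x = 0.2308 M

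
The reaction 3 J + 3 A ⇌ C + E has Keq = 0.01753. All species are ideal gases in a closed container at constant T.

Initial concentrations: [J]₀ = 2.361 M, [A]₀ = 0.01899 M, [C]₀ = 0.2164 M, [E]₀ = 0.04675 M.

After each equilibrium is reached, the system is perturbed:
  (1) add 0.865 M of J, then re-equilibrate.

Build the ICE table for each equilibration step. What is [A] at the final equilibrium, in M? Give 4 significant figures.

Q₀ = 112.2 vs Keq = 0.01753 ⇒ Q>K, reverse
Step 1:
                   J          A          C          E
  init         2.361    0.01899     0.2164    0.04675
  Δ           0.1261     0.1261   -0.04203   -0.04203
  eq           2.487     0.1451     0.1744   0.004722
  solve Keq expr → x = -0.04203; check Q = 0.01753
Then add 0.865 M of J.
Step 2:
                   J          A          C          E
  init         3.352     0.1451     0.1744   0.004722
  Δ         -0.01183   -0.01183   0.003944   0.003944
  eq            3.34     0.1332     0.1783   0.008666
  solve Keq expr → x = 0.003944; check Q = 0.01753

[A]_eq = 0.1332 M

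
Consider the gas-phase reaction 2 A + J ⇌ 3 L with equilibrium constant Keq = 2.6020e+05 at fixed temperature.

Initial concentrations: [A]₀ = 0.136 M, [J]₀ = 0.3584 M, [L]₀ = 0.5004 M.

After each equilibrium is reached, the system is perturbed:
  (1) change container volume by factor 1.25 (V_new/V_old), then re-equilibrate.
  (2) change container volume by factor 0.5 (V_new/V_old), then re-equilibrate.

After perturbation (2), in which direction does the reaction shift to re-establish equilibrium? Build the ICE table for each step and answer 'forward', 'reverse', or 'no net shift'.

Q₀ = 18.9 vs Keq = 2.6020e+05 ⇒ Q<K, forward
Step 1:
                   A          J          L
  I            0.136     0.3584     0.5004
  C          -0.1339   -0.06693     0.2008
  E         0.002132     0.2915     0.7012
  solve Keq expr → x = 0.06693; check Q = 2.6020e+05
Then change container volume by factor 1.25 (V_new/V_old).
Step 2:
                   A          J          L
  I         0.001706     0.2332      0.561
  C                0          0          0
  E         0.001706     0.2332      0.561
  solve Keq expr → x = 0; check Q = 2.6020e+05
Then change container volume by factor 0.5 (V_new/V_old).
Step 3:
                   A          J          L
  I         0.003411     0.4663      1.122
  C                0          0          0
  E         0.003411     0.4663      1.122
  solve Keq expr → x = 0; check Q = 2.6020e+05

Direction: no net shift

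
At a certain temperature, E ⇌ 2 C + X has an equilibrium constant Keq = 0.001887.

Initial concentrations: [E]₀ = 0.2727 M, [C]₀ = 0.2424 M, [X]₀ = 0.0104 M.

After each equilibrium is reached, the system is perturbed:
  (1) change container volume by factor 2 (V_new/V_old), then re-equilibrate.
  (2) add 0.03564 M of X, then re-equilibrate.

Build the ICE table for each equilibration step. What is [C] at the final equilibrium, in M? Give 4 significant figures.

Q₀ = 0.002241 vs Keq = 0.001887 ⇒ Q>K, reverse
Step 1:
                  E         C         X
  I          0.2727    0.2424    0.0104
  C        0.001392 -0.002784 -0.001392
  E          0.2741    0.2396  0.009008
  solve Keq expr → x = -0.001392; check Q = 0.001887
Then change container volume by factor 2 (V_new/V_old).
Step 2:
                  E         C         X
  I           0.137    0.1198  0.004504
  C        -0.00847   0.01694   0.00847
  E          0.1286    0.1367   0.01297
  solve Keq expr → x = 0.00847; check Q = 0.001887
Then add 0.03564 M of X.
Step 3:
                  E         C         X
  I          0.1286    0.1367   0.04861
  C         0.01945  -0.03889  -0.01945
  E           0.148   0.09786   0.02917
  solve Keq expr → x = -0.01945; check Q = 0.001887

[C]_eq = 0.09786 M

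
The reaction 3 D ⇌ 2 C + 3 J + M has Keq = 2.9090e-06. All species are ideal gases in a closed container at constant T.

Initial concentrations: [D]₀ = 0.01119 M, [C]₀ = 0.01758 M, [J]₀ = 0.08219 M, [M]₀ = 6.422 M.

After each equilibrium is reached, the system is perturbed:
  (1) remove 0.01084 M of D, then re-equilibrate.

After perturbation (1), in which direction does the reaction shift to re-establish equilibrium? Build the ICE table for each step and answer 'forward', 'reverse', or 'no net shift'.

Q₀ = 0.7865 vs Keq = 2.9090e-06 ⇒ Q>K, reverse
Step 1:
                   D          C          J          M
  Initial    0.01119    0.01758    0.08219      6.422
  Change     0.02583   -0.01722   -0.02583  -0.008611
  Equil      0.03702 3.5858e-04    0.05636      6.413
  solve Keq expr → x = -0.008611; check Q = 2.9090e-06
Then remove 0.01084 M of D.
Step 2:
                   D          C          J          M
  Initial    0.02618 3.5858e-04    0.05636      6.413
  Change  2.1225e-04 -1.4150e-04 -2.1225e-04 -7.0750e-05
  Equil      0.02639 2.1708e-04    0.05615      6.413
  solve Keq expr → x = -7.0750e-05; check Q = 2.9090e-06

Direction: reverse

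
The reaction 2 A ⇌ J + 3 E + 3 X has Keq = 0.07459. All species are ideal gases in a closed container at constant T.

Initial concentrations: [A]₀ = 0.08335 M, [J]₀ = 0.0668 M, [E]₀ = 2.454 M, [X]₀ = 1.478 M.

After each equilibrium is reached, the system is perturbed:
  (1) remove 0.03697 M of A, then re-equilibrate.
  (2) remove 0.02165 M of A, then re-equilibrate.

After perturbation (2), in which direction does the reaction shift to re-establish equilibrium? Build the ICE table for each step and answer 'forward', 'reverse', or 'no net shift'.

Direction: reverse

Q₀ = 458.8 vs Keq = 0.07459 ⇒ Q>K, reverse
Step 1:
                    A           J           E           X
  init        0.08335      0.0668       2.454       1.478
  Δ            0.1333    -0.06665        -0.2        -0.2
  eq           0.2167  1.4646e-04       2.254       1.278
  solve Keq expr → x = -0.06665; check Q = 0.07459
Then remove 0.03697 M of A.
Step 2:
                    A           J           E           X
  init         0.1797  1.4646e-04       2.254       1.278
  Δ        9.1130e-05 -4.5565e-05 -1.3669e-04 -1.3669e-04
  eq           0.1798  1.0089e-04       2.254       1.278
  solve Keq expr → x = -4.5565e-05; check Q = 0.07459
Then remove 0.02165 M of A.
Step 3:
                    A           J           E           X
  init         0.1581  1.0089e-04       2.254       1.278
  Δ        4.5544e-05 -2.2772e-05 -6.8317e-05 -6.8317e-05
  eq           0.1582  7.8120e-05       2.254       1.278
  solve Keq expr → x = -2.2772e-05; check Q = 0.07459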